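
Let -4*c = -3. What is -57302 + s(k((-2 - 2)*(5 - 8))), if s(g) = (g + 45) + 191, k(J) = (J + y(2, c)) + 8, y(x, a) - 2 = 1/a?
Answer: -171128/3 ≈ -57043.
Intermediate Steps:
c = ¾ (c = -¼*(-3) = ¾ ≈ 0.75000)
y(x, a) = 2 + 1/a
k(J) = 34/3 + J (k(J) = (J + (2 + 1/(¾))) + 8 = (J + (2 + 4/3)) + 8 = (J + 10/3) + 8 = (10/3 + J) + 8 = 34/3 + J)
s(g) = 236 + g (s(g) = (45 + g) + 191 = 236 + g)
-57302 + s(k((-2 - 2)*(5 - 8))) = -57302 + (236 + (34/3 + (-2 - 2)*(5 - 8))) = -57302 + (236 + (34/3 - 4*(-3))) = -57302 + (236 + (34/3 + 12)) = -57302 + (236 + 70/3) = -57302 + 778/3 = -171128/3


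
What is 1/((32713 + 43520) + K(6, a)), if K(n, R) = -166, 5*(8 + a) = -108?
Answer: 1/76067 ≈ 1.3146e-5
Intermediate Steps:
a = -148/5 (a = -8 + (⅕)*(-108) = -8 - 108/5 = -148/5 ≈ -29.600)
1/((32713 + 43520) + K(6, a)) = 1/((32713 + 43520) - 166) = 1/(76233 - 166) = 1/76067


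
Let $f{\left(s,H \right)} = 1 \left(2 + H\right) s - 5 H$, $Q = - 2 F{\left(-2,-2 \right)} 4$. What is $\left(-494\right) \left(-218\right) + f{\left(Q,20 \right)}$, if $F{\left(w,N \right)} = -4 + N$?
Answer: $108648$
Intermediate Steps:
$Q = 48$ ($Q = - 2 \left(-4 - 2\right) 4 = \left(-2\right) \left(-6\right) 4 = 12 \cdot 4 = 48$)
$f{\left(s,H \right)} = - 5 H + s \left(2 + H\right)$ ($f{\left(s,H \right)} = \left(2 + H\right) s - 5 H = s \left(2 + H\right) - 5 H = - 5 H + s \left(2 + H\right)$)
$\left(-494\right) \left(-218\right) + f{\left(Q,20 \right)} = \left(-494\right) \left(-218\right) + \left(\left(-5\right) 20 + 2 \cdot 48 + 20 \cdot 48\right) = 107692 + \left(-100 + 96 + 960\right) = 107692 + 956 = 108648$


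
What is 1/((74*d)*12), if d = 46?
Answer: 1/40848 ≈ 2.4481e-5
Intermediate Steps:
1/((74*d)*12) = 1/((74*46)*12) = 1/(3404*12) = 1/40848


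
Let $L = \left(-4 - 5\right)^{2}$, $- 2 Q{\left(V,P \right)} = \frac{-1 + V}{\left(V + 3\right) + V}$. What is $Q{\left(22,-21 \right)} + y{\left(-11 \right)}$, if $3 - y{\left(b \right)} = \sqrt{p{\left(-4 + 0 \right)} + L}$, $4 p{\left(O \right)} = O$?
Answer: $\frac{261}{94} - 4 \sqrt{5} \approx -6.1677$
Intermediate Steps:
$p{\left(O \right)} = \frac{O}{4}$
$Q{\left(V,P \right)} = - \frac{-1 + V}{2 \left(3 + 2 V\right)}$ ($Q{\left(V,P \right)} = - \frac{\left(-1 + V\right) \frac{1}{\left(V + 3\right) + V}}{2} = - \frac{\left(-1 + V\right) \frac{1}{\left(3 + V\right) + V}}{2} = - \frac{\left(-1 + V\right) \frac{1}{3 + 2 V}}{2} = - \frac{\frac{1}{3 + 2 V} \left(-1 + V\right)}{2} = - \frac{-1 + V}{2 \left(3 + 2 V\right)}$)
$L = 81$ ($L = \left(-9\right)^{2} = 81$)
$y{\left(b \right)} = 3 - 4 \sqrt{5}$ ($y{\left(b \right)} = 3 - \sqrt{\frac{-4 + 0}{4} + 81} = 3 - \sqrt{\frac{1}{4} \left(-4\right) + 81} = 3 - \sqrt{-1 + 81} = 3 - \sqrt{80} = 3 - 4 \sqrt{5}$)
$Q{\left(22,-21 \right)} + y{\left(-11 \right)} = \frac{1 - 22}{2 \left(3 + 2 \cdot 22\right)} + \left(3 - 4 \sqrt{5}\right) = \frac{1 - 22}{2 \left(3 + 44\right)} + \left(3 - 4 \sqrt{5}\right) = \frac{1}{2} \cdot \frac{1}{47} \left(-21\right) + \left(3 - 4 \sqrt{5}\right) = - \frac{21}{94} + \left(3 - 4 \sqrt{5}\right) = \frac{261}{94} - 4 \sqrt{5}$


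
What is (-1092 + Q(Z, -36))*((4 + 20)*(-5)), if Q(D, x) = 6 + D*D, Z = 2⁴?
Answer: 99600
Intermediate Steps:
Z = 16
Q(D, x) = 6 + D²
(-1092 + Q(Z, -36))*((4 + 20)*(-5)) = (-1092 + (6 + 16²))*((4 + 20)*(-5)) = (-1092 + (6 + 256))*(24*(-5)) = (-1092 + 262)*(-120) = -830*(-120) = 99600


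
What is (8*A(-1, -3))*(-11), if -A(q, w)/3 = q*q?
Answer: 264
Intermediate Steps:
A(q, w) = -3*q² (A(q, w) = -3*q*q = -3*q²)
(8*A(-1, -3))*(-11) = (8*(-3*(-1)²))*(-11) = (8*(-3*1))*(-11) = (8*(-3))*(-11) = -24*(-11) = 264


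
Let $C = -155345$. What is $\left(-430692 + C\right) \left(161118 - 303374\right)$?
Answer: $83367279472$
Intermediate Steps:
$\left(-430692 + C\right) \left(161118 - 303374\right) = \left(-430692 - 155345\right) \left(161118 - 303374\right) = \left(-586037\right) \left(-142256\right) = 83367279472$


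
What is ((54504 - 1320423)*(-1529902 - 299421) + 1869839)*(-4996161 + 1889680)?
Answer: -7193916047522353156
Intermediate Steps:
((54504 - 1320423)*(-1529902 - 299421) + 1869839)*(-4996161 + 1889680) = (-1265919*(-1829323) + 1869839)*(-3106481) = (2315774742837 + 1869839)*(-3106481) = 2315776612676*(-3106481) = -7193916047522353156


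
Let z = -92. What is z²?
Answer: 8464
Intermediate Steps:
z² = (-92)² = 8464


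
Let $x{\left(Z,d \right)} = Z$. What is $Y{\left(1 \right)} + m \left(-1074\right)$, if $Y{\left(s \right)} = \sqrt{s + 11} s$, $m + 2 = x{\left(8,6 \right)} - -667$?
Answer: $-722802 + 2 \sqrt{3} \approx -7.228 \cdot 10^{5}$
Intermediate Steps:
$m = 673$ ($m = -2 + \left(8 - -667\right) = -2 + \left(8 + 667\right) = -2 + 675 = 673$)
$Y{\left(s \right)} = s \sqrt{11 + s}$ ($Y{\left(s \right)} = \sqrt{11 + s} s = s \sqrt{11 + s}$)
$Y{\left(1 \right)} + m \left(-1074\right) = 1 \sqrt{11 + 1} + 673 \left(-1074\right) = 1 \sqrt{12} - 722802 = 1 \cdot 2 \sqrt{3} - 722802 = 2 \sqrt{3} - 722802 = -722802 + 2 \sqrt{3}$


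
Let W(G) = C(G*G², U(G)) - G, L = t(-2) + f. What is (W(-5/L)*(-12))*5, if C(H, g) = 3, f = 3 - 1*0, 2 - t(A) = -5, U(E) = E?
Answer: -210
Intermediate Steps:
t(A) = 7 (t(A) = 2 - 1*(-5) = 2 + 5 = 7)
f = 3 (f = 3 + 0 = 3)
L = 10 (L = 7 + 3 = 10)
W(G) = 3 - G
(W(-5/L)*(-12))*5 = ((3 - (-5)/10)*(-12))*5 = ((3 - 1*(-½))*(-12))*5 = ((3 + ½)*(-12))*5 = ((7/2)*(-12))*5 = -42*5 = -210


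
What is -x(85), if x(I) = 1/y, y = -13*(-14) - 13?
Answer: -1/169 ≈ -0.0059172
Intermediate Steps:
y = 169 (y = 182 - 13 = 169)
x(I) = 1/169
-x(85) = -1*1/169 = -1/169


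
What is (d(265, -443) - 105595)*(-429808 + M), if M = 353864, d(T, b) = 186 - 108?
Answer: 8013383048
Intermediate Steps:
d(T, b) = 78
(d(265, -443) - 105595)*(-429808 + M) = (78 - 105595)*(-429808 + 353864) = -105517*(-75944) = 8013383048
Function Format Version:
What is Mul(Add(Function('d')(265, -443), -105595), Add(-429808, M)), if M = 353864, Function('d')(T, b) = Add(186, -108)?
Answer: 8013383048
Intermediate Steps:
Function('d')(T, b) = 78
Mul(Add(Function('d')(265, -443), -105595), Add(-429808, M)) = Mul(Add(78, -105595), Add(-429808, 353864)) = Mul(-105517, -75944) = 8013383048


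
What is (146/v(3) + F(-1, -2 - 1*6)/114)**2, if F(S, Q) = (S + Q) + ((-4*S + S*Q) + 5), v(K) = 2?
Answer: 17347225/3249 ≈ 5339.3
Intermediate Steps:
F(S, Q) = 5 + Q - 3*S + Q*S (F(S, Q) = (Q + S) + ((-4*S + Q*S) + 5) = (Q + S) + (5 - 4*S + Q*S) = 5 + Q - 3*S + Q*S)
(146/v(3) + F(-1, -2 - 1*6)/114)**2 = (146/2 + (5 + (-2 - 1*6) - 3*(-1) + (-2 - 1*6)*(-1))/114)**2 = (146*(1/2) + (5 + (-2 - 6) + 3 + (-2 - 6)*(-1))*(1/114))**2 = (73 + (5 - 8 + 3 - 8*(-1))*(1/114))**2 = (73 + (5 - 8 + 3 + 8)*(1/114))**2 = (73 + 8*(1/114))**2 = (73 + 4/57)**2 = (4165/57)**2 = 17347225/3249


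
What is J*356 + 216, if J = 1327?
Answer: 472628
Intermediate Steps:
J*356 + 216 = 1327*356 + 216 = 472412 + 216 = 472628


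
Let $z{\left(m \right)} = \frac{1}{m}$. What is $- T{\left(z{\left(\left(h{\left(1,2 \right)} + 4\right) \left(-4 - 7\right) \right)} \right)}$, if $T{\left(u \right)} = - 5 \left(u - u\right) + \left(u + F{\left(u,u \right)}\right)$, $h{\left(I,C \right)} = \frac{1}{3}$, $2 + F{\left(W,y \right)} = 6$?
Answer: $- \frac{569}{143} \approx -3.979$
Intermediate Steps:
$F{\left(W,y \right)} = 4$ ($F{\left(W,y \right)} = -2 + 6 = 4$)
$h{\left(I,C \right)} = \frac{1}{3}$
$T{\left(u \right)} = 4 + u$ ($T{\left(u \right)} = - 5 \left(u - u\right) + \left(u + 4\right) = \left(-5\right) 0 + \left(4 + u\right) = 0 + \left(4 + u\right) = 4 + u$)
$- T{\left(z{\left(\left(h{\left(1,2 \right)} + 4\right) \left(-4 - 7\right) \right)} \right)} = - (4 + \frac{1}{\left(\frac{1}{3} + 4\right) \left(-4 - 7\right)}) = - (4 + \frac{1}{\frac{13}{3} \left(-11\right)}) = - (4 + \frac{1}{- \frac{143}{3}}) = - (4 - \frac{3}{143}) = \left(-1\right) \frac{569}{143} = - \frac{569}{143}$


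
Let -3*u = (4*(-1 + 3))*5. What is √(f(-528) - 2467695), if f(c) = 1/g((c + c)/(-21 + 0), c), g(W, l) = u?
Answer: I*√987078030/20 ≈ 1570.9*I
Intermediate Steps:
u = -40/3 (u = -4*(-1 + 3)*5/3 = -4*2*5/3 = -8*5/3 = -⅓*40 = -40/3 ≈ -13.333)
g(W, l) = -40/3
f(c) = -3/40 (f(c) = 1/(-40/3) = -3/40)
√(f(-528) - 2467695) = √(-3/40 - 2467695) = √(-98707803/40) = I*√987078030/20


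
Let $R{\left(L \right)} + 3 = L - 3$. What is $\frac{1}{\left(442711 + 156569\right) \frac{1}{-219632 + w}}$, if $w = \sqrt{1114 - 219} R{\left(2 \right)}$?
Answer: $- \frac{13727}{37455} - \frac{\sqrt{895}}{149820} \approx -0.36669$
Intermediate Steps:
$R{\left(L \right)} = -6 + L$ ($R{\left(L \right)} = -3 + \left(L - 3\right) = -3 + \left(-3 + L\right) = -6 + L$)
$w = - 4 \sqrt{895}$ ($w = \sqrt{1114 - 219} \left(-6 + 2\right) = \sqrt{895} \left(-4\right) = - 4 \sqrt{895} \approx -119.67$)
$\frac{1}{\left(442711 + 156569\right) \frac{1}{-219632 + w}} = \frac{1}{\left(442711 + 156569\right) \frac{1}{-219632 - 4 \sqrt{895}}} = \frac{1}{599280 \frac{1}{-219632 - 4 \sqrt{895}}} = - \frac{13727}{37455} - \frac{\sqrt{895}}{149820}$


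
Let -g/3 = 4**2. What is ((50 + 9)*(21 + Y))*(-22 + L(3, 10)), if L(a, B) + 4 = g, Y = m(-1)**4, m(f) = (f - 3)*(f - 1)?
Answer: -17974822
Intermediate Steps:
m(f) = (-1 + f)*(-3 + f) (m(f) = (-3 + f)*(-1 + f) = (-1 + f)*(-3 + f))
Y = 4096 (Y = (3 + (-1)**2 - 4*(-1))**4 = (3 + 1 + 4)**4 = 8**4 = 4096)
g = -48 (g = -3*4**2 = -3*16 = -48)
L(a, B) = -52 (L(a, B) = -4 - 48 = -52)
((50 + 9)*(21 + Y))*(-22 + L(3, 10)) = ((50 + 9)*(21 + 4096))*(-22 - 52) = (59*4117)*(-74) = 242903*(-74) = -17974822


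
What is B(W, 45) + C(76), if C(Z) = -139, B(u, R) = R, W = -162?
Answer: -94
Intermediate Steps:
B(W, 45) + C(76) = 45 - 139 = -94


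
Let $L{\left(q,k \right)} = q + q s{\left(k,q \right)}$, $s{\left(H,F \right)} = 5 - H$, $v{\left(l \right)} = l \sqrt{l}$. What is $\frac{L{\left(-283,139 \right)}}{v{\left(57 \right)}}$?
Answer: $\frac{1981 \sqrt{57}}{171} \approx 87.463$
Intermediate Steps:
$v{\left(l \right)} = l^{\frac{3}{2}}$
$L{\left(q,k \right)} = q + q \left(5 - k\right)$
$\frac{L{\left(-283,139 \right)}}{v{\left(57 \right)}} = \frac{\left(-283\right) \left(6 - 139\right)}{57^{\frac{3}{2}}} = \frac{\left(-283\right) \left(6 - 139\right)}{57 \sqrt{57}} = \left(-283\right) \left(-133\right) \frac{\sqrt{57}}{3249} = 37639 \frac{\sqrt{57}}{3249} = \frac{1981 \sqrt{57}}{171}$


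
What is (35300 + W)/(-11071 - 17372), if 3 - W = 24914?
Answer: -3463/9481 ≈ -0.36526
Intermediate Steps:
W = -24911 (W = 3 - 1*24914 = 3 - 24914 = -24911)
(35300 + W)/(-11071 - 17372) = (35300 - 24911)/(-11071 - 17372) = 10389/(-28443) = 10389*(-1/28443) = -3463/9481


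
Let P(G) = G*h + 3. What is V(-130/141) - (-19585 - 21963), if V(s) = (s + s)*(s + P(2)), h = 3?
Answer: 825719648/19881 ≈ 41533.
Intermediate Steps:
P(G) = 3 + 3*G (P(G) = G*3 + 3 = 3*G + 3 = 3 + 3*G)
V(s) = 2*s*(9 + s) (V(s) = (s + s)*(s + (3 + 3*2)) = (2*s)*(s + (3 + 6)) = (2*s)*(s + 9) = (2*s)*(9 + s) = 2*s*(9 + s))
V(-130/141) - (-19585 - 21963) = 2*(-130/141)*(9 - 130/141) - (-19585 - 21963) = 2*(-130*1/141)*(9 - 130*1/141) - 1*(-41548) = 2*(-130/141)*(9 - 130/141) + 41548 = 2*(-130/141)*(1139/141) + 41548 = -296140/19881 + 41548 = 825719648/19881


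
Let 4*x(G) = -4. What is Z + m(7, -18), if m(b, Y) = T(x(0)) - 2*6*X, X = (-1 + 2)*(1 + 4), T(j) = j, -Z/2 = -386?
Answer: 711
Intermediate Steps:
Z = 772 (Z = -2*(-386) = 772)
x(G) = -1 (x(G) = (¼)*(-4) = -1)
X = 5 (X = 1*5 = 5)
m(b, Y) = -61 (m(b, Y) = -1 - 2*6*5 = -1 - 60 = -61)
Z + m(7, -18) = 772 - 61 = 711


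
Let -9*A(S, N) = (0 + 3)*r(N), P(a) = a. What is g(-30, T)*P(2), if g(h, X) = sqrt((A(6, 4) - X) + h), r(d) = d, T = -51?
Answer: 2*sqrt(177)/3 ≈ 8.8694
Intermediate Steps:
A(S, N) = -N/3 (A(S, N) = -(0 + 3)*N/9 = -N/3)
g(h, X) = sqrt(-4/3 + h - X) (g(h, X) = sqrt((-1/3*4 - X) + h) = sqrt((-4/3 - X) + h) = sqrt(-4/3 + h - X))
g(-30, T)*P(2) = (sqrt(-12 - 9*(-51) + 9*(-30))/3)*2 = (sqrt(-12 + 459 - 270)/3)*2 = (sqrt(177)/3)*2 = 2*sqrt(177)/3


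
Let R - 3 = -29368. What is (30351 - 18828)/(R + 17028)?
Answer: -11523/12337 ≈ -0.93402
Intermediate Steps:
R = -29365 (R = 3 - 29368 = -29365)
(30351 - 18828)/(R + 17028) = (30351 - 18828)/(-29365 + 17028) = 11523/(-12337) = 11523*(-1/12337) = -11523/12337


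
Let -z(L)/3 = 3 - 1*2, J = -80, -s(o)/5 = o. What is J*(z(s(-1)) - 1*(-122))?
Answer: -9520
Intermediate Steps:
s(o) = -5*o
z(L) = -3 (z(L) = -3*(3 - 1*2) = -3*(3 - 2) = -3*1 = -3)
J*(z(s(-1)) - 1*(-122)) = -80*(-3 - 1*(-122)) = -80*(-3 + 122) = -80*119 = -9520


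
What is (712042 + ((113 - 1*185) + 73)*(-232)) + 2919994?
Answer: 3631804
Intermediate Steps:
(712042 + ((113 - 1*185) + 73)*(-232)) + 2919994 = (712042 + ((113 - 185) + 73)*(-232)) + 2919994 = (712042 + (-72 + 73)*(-232)) + 2919994 = (712042 + 1*(-232)) + 2919994 = (712042 - 232) + 2919994 = 711810 + 2919994 = 3631804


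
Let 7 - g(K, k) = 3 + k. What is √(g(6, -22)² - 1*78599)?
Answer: I*√77923 ≈ 279.15*I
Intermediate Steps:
g(K, k) = 4 - k (g(K, k) = 7 - (3 + k) = 7 + (-3 - k) = 4 - k)
√(g(6, -22)² - 1*78599) = √((4 - 1*(-22))² - 1*78599) = √((4 + 22)² - 78599) = √(26² - 78599) = √(676 - 78599) = √(-77923) = I*√77923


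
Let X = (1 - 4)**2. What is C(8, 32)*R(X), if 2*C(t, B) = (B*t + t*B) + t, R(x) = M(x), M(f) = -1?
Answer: -260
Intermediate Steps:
X = 9 (X = (-3)**2 = 9)
R(x) = -1
C(t, B) = t/2 + B*t (C(t, B) = ((B*t + t*B) + t)/2 = ((B*t + B*t) + t)/2 = (2*B*t + t)/2 = (t + 2*B*t)/2 = t/2 + B*t)
C(8, 32)*R(X) = (8*(1/2 + 32))*(-1) = (8*(65/2))*(-1) = 260*(-1) = -260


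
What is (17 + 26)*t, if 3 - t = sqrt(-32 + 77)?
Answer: 129 - 129*sqrt(5) ≈ -159.45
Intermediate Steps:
t = 3 - 3*sqrt(5) (t = 3 - sqrt(-32 + 77) = 3 - sqrt(45) = 3 - 3*sqrt(5) ≈ -3.7082)
(17 + 26)*t = (17 + 26)*(3 - 3*sqrt(5)) = 43*(3 - 3*sqrt(5)) = 129 - 129*sqrt(5)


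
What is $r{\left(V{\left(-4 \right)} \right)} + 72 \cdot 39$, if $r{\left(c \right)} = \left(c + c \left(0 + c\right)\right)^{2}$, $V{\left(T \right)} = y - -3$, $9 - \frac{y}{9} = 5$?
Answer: $2436408$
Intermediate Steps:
$y = 36$ ($y = 81 - 45 = 36$)
$V{\left(T \right)} = 39$ ($V{\left(T \right)} = 36 - -3 = 36 + 3 = 39$)
$r{\left(c \right)} = \left(c + c^{2}\right)^{2}$ ($r{\left(c \right)} = \left(c + c c\right)^{2} = \left(c + c^{2}\right)^{2}$)
$r{\left(V{\left(-4 \right)} \right)} + 72 \cdot 39 = 39^{2} \left(1 + 39\right)^{2} + 72 \cdot 39 = 1521 \cdot 40^{2} + 2808 = 1521 \cdot 1600 + 2808 = 2433600 + 2808 = 2436408$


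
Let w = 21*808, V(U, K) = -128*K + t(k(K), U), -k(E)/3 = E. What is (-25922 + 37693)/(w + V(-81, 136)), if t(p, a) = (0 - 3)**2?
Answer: -11771/431 ≈ -27.311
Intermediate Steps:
k(E) = -3*E
t(p, a) = 9 (t(p, a) = (-3)**2 = 9)
V(U, K) = 9 - 128*K (V(U, K) = -128*K + 9 = 9 - 128*K)
w = 16968
(-25922 + 37693)/(w + V(-81, 136)) = (-25922 + 37693)/(16968 + (9 - 128*136)) = 11771/(16968 + (9 - 17408)) = 11771/(16968 - 17399) = 11771/(-431) = 11771*(-1/431) = -11771/431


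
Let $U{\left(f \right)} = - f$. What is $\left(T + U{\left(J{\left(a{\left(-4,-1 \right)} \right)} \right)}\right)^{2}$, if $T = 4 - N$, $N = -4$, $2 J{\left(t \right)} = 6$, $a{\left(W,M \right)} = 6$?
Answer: $25$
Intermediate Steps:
$J{\left(t \right)} = 3$ ($J{\left(t \right)} = \frac{1}{2} \cdot 6 = 3$)
$T = 8$ ($T = 4 - -4 = 4 + 4 = 8$)
$\left(T + U{\left(J{\left(a{\left(-4,-1 \right)} \right)} \right)}\right)^{2} = \left(8 - 3\right)^{2} = 5^{2} = 25$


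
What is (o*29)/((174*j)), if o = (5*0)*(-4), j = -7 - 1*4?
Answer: 0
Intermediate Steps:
j = -11 (j = -7 - 4 = -11)
o = 0 (o = 0*(-4) = 0)
(o*29)/((174*j)) = (0*29)/((174*(-11))) = 0/(-1914) = 0*(-1/1914) = 0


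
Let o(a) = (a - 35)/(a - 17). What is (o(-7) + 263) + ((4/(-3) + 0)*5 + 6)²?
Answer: 9547/36 ≈ 265.19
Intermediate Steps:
o(a) = (-35 + a)/(-17 + a)
(o(-7) + 263) + ((4/(-3) + 0)*5 + 6)² = ((-35 - 7)/(-17 - 7) + 263) + ((4/(-3) + 0)*5 + 6)² = (-42/(-24) + 263) + ((4*(-⅓) + 0)*5 + 6)² = (-1/24*(-42) + 263) + ((-4/3 + 0)*5 + 6)² = (7/4 + 263) + (-4/3*5 + 6)² = 1059/4 + (-20/3 + 6)² = 1059/4 + (-⅔)² = 1059/4 + 4/9 = 9547/36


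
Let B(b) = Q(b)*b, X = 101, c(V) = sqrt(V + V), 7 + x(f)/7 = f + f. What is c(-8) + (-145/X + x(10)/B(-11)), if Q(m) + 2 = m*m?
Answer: -28428/18887 + 4*I ≈ -1.5052 + 4.0*I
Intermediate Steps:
x(f) = -49 + 14*f (x(f) = -49 + 7*(f + f) = -49 + 7*(2*f) = -49 + 14*f)
c(V) = sqrt(2)*sqrt(V) (c(V) = sqrt(2*V) = sqrt(2)*sqrt(V))
Q(m) = -2 + m**2 (Q(m) = -2 + m*m = -2 + m**2)
B(b) = b*(-2 + b**2) (B(b) = (-2 + b**2)*b = b*(-2 + b**2))
c(-8) + (-145/X + x(10)/B(-11)) = sqrt(2)*sqrt(-8) + (-145/101 + (-49 + 14*10)/((-11*(-2 + (-11)**2)))) = sqrt(2)*(2*I*sqrt(2)) + (-145*1/101 + (-49 + 140)/((-11*(-2 + 121)))) = 4*I + (-145/101 + 91/((-11*119))) = 4*I + (-145/101 + 91/(-1309)) = 4*I + (-145/101 + 91*(-1/1309)) = 4*I + (-145/101 - 13/187) = 4*I - 28428/18887 = -28428/18887 + 4*I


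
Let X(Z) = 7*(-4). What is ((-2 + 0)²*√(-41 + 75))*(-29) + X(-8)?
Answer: -28 - 116*√34 ≈ -704.39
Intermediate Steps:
X(Z) = -28
((-2 + 0)²*√(-41 + 75))*(-29) + X(-8) = ((-2 + 0)²*√(-41 + 75))*(-29) - 28 = ((-2)²*√34)*(-29) - 28 = (4*√34)*(-29) - 28 = -116*√34 - 28 = -28 - 116*√34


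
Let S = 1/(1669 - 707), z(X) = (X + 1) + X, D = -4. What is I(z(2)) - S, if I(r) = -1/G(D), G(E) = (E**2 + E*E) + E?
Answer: -495/13468 ≈ -0.036754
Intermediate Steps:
z(X) = 1 + 2*X (z(X) = (1 + X) + X = 1 + 2*X)
G(E) = E + 2*E**2 (G(E) = (E**2 + E**2) + E = 2*E**2 + E = E + 2*E**2)
I(r) = -1/28 (I(r) = -1/((-4*(1 + 2*(-4)))) = -1/((-4*(1 - 8))) = -1/((-4*(-7))) = -1/28)
S = 1/962 ≈ 0.0010395
I(z(2)) - S = -1/28 - 1*1/962 = -1/28 - 1/962 = -495/13468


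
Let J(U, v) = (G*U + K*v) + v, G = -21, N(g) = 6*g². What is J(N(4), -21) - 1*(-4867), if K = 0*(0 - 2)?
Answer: 2830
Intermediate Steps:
K = 0 (K = 0*(-2) = 0)
J(U, v) = v - 21*U (J(U, v) = (-21*U + 0*v) + v = (-21*U + 0) + v = -21*U + v = v - 21*U)
J(N(4), -21) - 1*(-4867) = (-21 - 126*4²) - 1*(-4867) = (-21 - 126*16) + 4867 = (-21 - 21*96) + 4867 = (-21 - 2016) + 4867 = -2037 + 4867 = 2830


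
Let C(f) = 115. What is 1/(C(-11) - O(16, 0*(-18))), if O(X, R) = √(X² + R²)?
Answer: 1/99 ≈ 0.010101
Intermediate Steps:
O(X, R) = √(R² + X²)
1/(C(-11) - O(16, 0*(-18))) = 1/(115 - √((0*(-18))² + 16²)) = 1/(115 - √(0² + 256)) = 1/(115 - √(0 + 256)) = 1/(115 - √256) = 1/(115 - 1*16) = 1/(115 - 16) = 1/99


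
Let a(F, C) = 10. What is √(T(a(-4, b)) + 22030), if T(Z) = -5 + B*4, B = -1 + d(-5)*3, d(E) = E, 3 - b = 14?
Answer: √21961 ≈ 148.19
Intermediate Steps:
b = -11 (b = 3 - 1*14 = 3 - 14 = -11)
B = -16 (B = -1 - 5*3 = -1 - 15 = -16)
T(Z) = -69 (T(Z) = -5 - 16*4 = -5 - 64 = -69)
√(T(a(-4, b)) + 22030) = √(-69 + 22030) = √21961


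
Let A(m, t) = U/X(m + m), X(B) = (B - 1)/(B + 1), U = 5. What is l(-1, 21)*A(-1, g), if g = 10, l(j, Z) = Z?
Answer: 35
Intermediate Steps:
X(B) = (-1 + B)/(1 + B)
A(m, t) = 5*(1 + 2*m)/(-1 + 2*m) (A(m, t) = 5/(((-1 + (m + m))/(1 + (m + m)))) = 5/(((-1 + 2*m)/(1 + 2*m))) = 5*((1 + 2*m)/(-1 + 2*m)) = 5*(1 + 2*m)/(-1 + 2*m))
l(-1, 21)*A(-1, g) = 21*(5*(1 + 2*(-1))/(-1 + 2*(-1))) = 21*(5*(1 - 2)/(-1 - 2)) = 21*(5*(-1)/(-3)) = 21*(5*(-1/3)*(-1)) = 21*(5/3) = 35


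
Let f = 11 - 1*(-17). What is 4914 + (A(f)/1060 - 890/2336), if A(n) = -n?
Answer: 1520855179/309520 ≈ 4913.6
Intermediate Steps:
f = 28 (f = 11 + 17 = 28)
4914 + (A(f)/1060 - 890/2336) = 4914 + (-1*28/1060 - 890/2336) = 4914 + (-28*1/1060 - 890*1/2336) = 4914 + (-7/265 - 445/1168) = 4914 - 126101/309520 = 1520855179/309520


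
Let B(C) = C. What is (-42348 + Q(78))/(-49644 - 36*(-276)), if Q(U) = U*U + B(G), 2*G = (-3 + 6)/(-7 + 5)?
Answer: 48353/52944 ≈ 0.91329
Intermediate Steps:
G = -¾ (G = ((-3 + 6)/(-7 + 5))/2 = (3/(-2))/2 = (3*(-½))/2 = (½)*(-3/2) = -¾ ≈ -0.75000)
Q(U) = -¾ + U² (Q(U) = U*U - ¾ = U² - ¾ = -¾ + U²)
(-42348 + Q(78))/(-49644 - 36*(-276)) = (-42348 + (-¾ + 78²))/(-49644 - 36*(-276)) = (-42348 + (-¾ + 6084))/(-49644 + 9936) = (-42348 + 24333/4)/(-39708) = -145059/4*(-1/39708) = 48353/52944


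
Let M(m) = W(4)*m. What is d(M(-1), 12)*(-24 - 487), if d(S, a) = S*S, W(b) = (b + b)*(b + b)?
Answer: -2093056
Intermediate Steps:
W(b) = 4*b**2 (W(b) = (2*b)*(2*b) = 4*b**2)
M(m) = 64*m (M(m) = (4*4**2)*m = (4*16)*m = 64*m)
d(S, a) = S**2
d(M(-1), 12)*(-24 - 487) = (64*(-1))**2*(-24 - 487) = (-64)**2*(-511) = 4096*(-511) = -2093056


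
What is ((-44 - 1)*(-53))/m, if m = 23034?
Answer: 795/7678 ≈ 0.10354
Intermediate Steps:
((-44 - 1)*(-53))/m = ((-44 - 1)*(-53))/23034 = -45*(-53)*(1/23034) = 2385*(1/23034) = 795/7678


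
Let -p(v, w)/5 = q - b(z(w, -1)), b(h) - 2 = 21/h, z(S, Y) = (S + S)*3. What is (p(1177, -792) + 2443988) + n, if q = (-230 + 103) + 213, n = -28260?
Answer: 3825847837/1584 ≈ 2.4153e+6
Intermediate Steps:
z(S, Y) = 6*S (z(S, Y) = (2*S)*3 = 6*S)
b(h) = 2 + 21/h
q = 86 (q = -127 + 213 = 86)
p(v, w) = -420 + 35/(2*w) (p(v, w) = -5*(86 - (2 + 21/((6*w)))) = -5*(86 - (2 + 21*(1/(6*w)))) = -5*(86 - (2 + 7/(2*w))) = -5*(86 + (-2 - 7/(2*w))) = -5*(84 - 7/(2*w)) = -420 + 35/(2*w))
(p(1177, -792) + 2443988) + n = ((-420 + (35/2)/(-792)) + 2443988) - 28260 = ((-420 + (35/2)*(-1/792)) + 2443988) - 28260 = ((-420 - 35/1584) + 2443988) - 28260 = (-665315/1584 + 2443988) - 28260 = 3870611677/1584 - 28260 = 3825847837/1584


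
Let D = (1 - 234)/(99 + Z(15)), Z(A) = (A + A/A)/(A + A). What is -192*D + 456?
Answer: 1351848/1493 ≈ 905.46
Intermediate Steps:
Z(A) = (1 + A)/(2*A) (Z(A) = (A + 1)/((2*A)) = (1 + A)*(1/(2*A)) = (1 + A)/(2*A))
D = -3495/1493 (D = (1 - 234)/(99 + (½)*(1 + 15)/15) = -233/(99 + (½)*(1/15)*16) = -233/(99 + 8/15) = -233/1493/15 = -233*15/1493 = -3495/1493 ≈ -2.3409)
-192*D + 456 = -192*(-3495/1493) + 456 = 671040/1493 + 456 = 1351848/1493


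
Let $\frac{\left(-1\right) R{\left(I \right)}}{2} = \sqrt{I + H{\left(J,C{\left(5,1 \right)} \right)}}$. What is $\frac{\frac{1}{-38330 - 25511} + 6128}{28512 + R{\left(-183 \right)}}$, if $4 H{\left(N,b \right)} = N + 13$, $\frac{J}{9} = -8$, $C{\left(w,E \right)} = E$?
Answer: $\frac{11154397551264}{51898579185335} + \frac{391217647 i \sqrt{791}}{51898579185335} \approx 0.21493 + 0.00021201 i$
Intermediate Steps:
$J = -72$ ($J = 9 \left(-8\right) = -72$)
$H{\left(N,b \right)} = \frac{13}{4} + \frac{N}{4}$ ($H{\left(N,b \right)} = \frac{N + 13}{4} = \frac{13 + N}{4} = \frac{13}{4} + \frac{N}{4}$)
$R{\left(I \right)} = - 2 \sqrt{- \frac{59}{4} + I}$ ($R{\left(I \right)} = - 2 \sqrt{I + \left(\frac{13}{4} + \frac{1}{4} \left(-72\right)\right)} = - 2 \sqrt{I + \left(\frac{13}{4} - 18\right)} = - 2 \sqrt{I - \frac{59}{4}} = - 2 \sqrt{- \frac{59}{4} + I}$)
$\frac{\frac{1}{-38330 - 25511} + 6128}{28512 + R{\left(-183 \right)}} = \frac{\frac{1}{-38330 - 25511} + 6128}{28512 - \sqrt{-59 + 4 \left(-183\right)}} = \frac{\frac{1}{-63841} + 6128}{28512 - \sqrt{-59 - 732}} = \frac{- \frac{1}{63841} + 6128}{28512 - \sqrt{-791}} = \frac{391217647}{63841 \left(28512 - i \sqrt{791}\right)}$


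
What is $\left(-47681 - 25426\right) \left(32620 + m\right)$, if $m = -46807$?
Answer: $1037169009$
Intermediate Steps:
$\left(-47681 - 25426\right) \left(32620 + m\right) = \left(-47681 - 25426\right) \left(32620 - 46807\right) = \left(-73107\right) \left(-14187\right) = 1037169009$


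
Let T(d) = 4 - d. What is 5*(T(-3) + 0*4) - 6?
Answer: 29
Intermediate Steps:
5*(T(-3) + 0*4) - 6 = 5*((4 - 1*(-3)) + 0*4) - 6 = 5*((4 + 3) + 0) - 6 = 5*(7 + 0) - 6 = 5*7 - 6 = 35 - 6 = 29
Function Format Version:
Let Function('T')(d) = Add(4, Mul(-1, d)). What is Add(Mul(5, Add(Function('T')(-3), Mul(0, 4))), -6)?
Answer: 29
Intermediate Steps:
Add(Mul(5, Add(Function('T')(-3), Mul(0, 4))), -6) = Add(Mul(5, Add(Add(4, Mul(-1, -3)), Mul(0, 4))), -6) = Add(Mul(5, Add(Add(4, 3), 0)), -6) = Add(Mul(5, Add(7, 0)), -6) = Add(Mul(5, 7), -6) = Add(35, -6) = 29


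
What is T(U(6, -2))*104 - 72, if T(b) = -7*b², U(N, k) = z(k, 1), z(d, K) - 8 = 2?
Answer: -72872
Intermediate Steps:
z(d, K) = 10 (z(d, K) = 8 + 2 = 10)
U(N, k) = 10
T(U(6, -2))*104 - 72 = -7*10²*104 - 72 = -7*100*104 - 72 = -700*104 - 72 = -72800 - 72 = -72872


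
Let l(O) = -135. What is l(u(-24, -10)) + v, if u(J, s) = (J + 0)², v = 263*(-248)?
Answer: -65359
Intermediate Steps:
v = -65224
u(J, s) = J²
l(u(-24, -10)) + v = -135 - 65224 = -65359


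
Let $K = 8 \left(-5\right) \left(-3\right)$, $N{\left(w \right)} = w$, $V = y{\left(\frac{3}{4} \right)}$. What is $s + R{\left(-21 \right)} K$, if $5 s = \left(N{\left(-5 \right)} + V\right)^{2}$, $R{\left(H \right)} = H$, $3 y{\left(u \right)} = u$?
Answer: $- \frac{201239}{80} \approx -2515.5$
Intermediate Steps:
$y{\left(u \right)} = \frac{u}{3}$
$V = \frac{1}{4}$ ($V = \frac{3 \cdot \frac{1}{4}}{3} = \frac{1}{3} \cdot \frac{3}{4} = \frac{1}{4} \approx 0.25$)
$s = \frac{361}{80}$ ($s = \frac{\left(-5 + \frac{1}{4}\right)^{2}}{5} = \frac{\left(- \frac{19}{4}\right)^{2}}{5} = \frac{1}{5} \cdot \frac{361}{16} = \frac{361}{80} \approx 4.5125$)
$K = 120$ ($K = \left(-40\right) \left(-3\right) = 120$)
$s + R{\left(-21 \right)} K = \frac{361}{80} - 2520 = - \frac{201239}{80}$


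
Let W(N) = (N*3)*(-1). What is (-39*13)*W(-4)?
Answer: -6084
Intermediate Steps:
W(N) = -3*N (W(N) = (3*N)*(-1) = -3*N)
(-39*13)*W(-4) = (-39*13)*(-3*(-4)) = -507*12 = -6084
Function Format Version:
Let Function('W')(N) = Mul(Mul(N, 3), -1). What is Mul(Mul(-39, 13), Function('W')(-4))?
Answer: -6084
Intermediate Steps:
Function('W')(N) = Mul(-3, N) (Function('W')(N) = Mul(Mul(3, N), -1) = Mul(-3, N))
Mul(Mul(-39, 13), Function('W')(-4)) = Mul(Mul(-39, 13), Mul(-3, -4)) = Mul(-507, 12) = -6084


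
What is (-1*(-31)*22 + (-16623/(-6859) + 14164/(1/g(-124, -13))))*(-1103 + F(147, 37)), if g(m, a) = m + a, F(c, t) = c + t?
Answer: 12227272531369/6859 ≈ 1.7827e+9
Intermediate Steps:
g(m, a) = a + m
(-1*(-31)*22 + (-16623/(-6859) + 14164/(1/g(-124, -13))))*(-1103 + F(147, 37)) = (-1*(-31)*22 + (-16623/(-6859) + 14164/(1/(-13 - 124))))*(-1103 + (147 + 37)) = (31*22 + (-16623*(-1/6859) + 14164/(1/(-137))))*(-1103 + 184) = (682 + (16623/6859 + 14164/(-1/137)))*(-919) = (682 + (16623/6859 + 14164*(-137)))*(-919) = (682 + (16623/6859 - 1940468))*(-919) = (682 - 13309653389/6859)*(-919) = -13304975551/6859*(-919) = 12227272531369/6859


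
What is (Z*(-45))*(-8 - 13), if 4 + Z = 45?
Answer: 38745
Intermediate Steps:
Z = 41 (Z = -4 + 45 = 41)
(Z*(-45))*(-8 - 13) = (41*(-45))*(-8 - 13) = -1845*(-21) = 38745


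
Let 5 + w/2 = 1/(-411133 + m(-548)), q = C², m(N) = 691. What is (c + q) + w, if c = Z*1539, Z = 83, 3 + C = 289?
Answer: 42998519582/205221 ≈ 2.0952e+5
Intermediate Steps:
C = 286 (C = -3 + 289 = 286)
q = 81796 (q = 286² = 81796)
w = -2052211/205221 (w = -10 + 2/(-411133 + 691) = -10 + 2/(-410442) = -10 + 2*(-1/410442) = -10 - 1/205221 = -2052211/205221 ≈ -10.000)
c = 127737 (c = 83*1539 = 127737)
(c + q) + w = (127737 + 81796) - 2052211/205221 = 209533 - 2052211/205221 = 42998519582/205221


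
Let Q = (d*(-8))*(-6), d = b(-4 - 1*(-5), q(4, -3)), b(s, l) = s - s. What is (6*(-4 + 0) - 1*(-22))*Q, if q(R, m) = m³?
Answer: 0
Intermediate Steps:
b(s, l) = 0
d = 0
Q = 0 (Q = (0*(-8))*(-6) = 0*(-6) = 0)
(6*(-4 + 0) - 1*(-22))*Q = (6*(-4 + 0) - 1*(-22))*0 = (6*(-4) + 22)*0 = (-24 + 22)*0 = -2*0 = 0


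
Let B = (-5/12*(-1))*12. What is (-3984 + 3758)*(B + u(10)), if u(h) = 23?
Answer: -6328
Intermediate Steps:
B = 5 (B = (-5*1/12*(-1))*12 = -5/12*(-1)*12 = (5/12)*12 = 5)
(-3984 + 3758)*(B + u(10)) = (-3984 + 3758)*(5 + 23) = -226*28 = -6328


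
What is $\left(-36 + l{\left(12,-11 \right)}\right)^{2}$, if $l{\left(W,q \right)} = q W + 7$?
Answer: $25921$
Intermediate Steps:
$l{\left(W,q \right)} = 7 + W q$ ($l{\left(W,q \right)} = W q + 7 = 7 + W q$)
$\left(-36 + l{\left(12,-11 \right)}\right)^{2} = \left(-36 + \left(7 + 12 \left(-11\right)\right)\right)^{2} = \left(-36 + \left(7 - 132\right)\right)^{2} = \left(-36 - 125\right)^{2} = \left(-161\right)^{2} = 25921$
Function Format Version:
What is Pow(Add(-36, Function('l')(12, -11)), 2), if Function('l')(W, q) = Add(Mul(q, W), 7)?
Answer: 25921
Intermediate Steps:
Function('l')(W, q) = Add(7, Mul(W, q)) (Function('l')(W, q) = Add(Mul(W, q), 7) = Add(7, Mul(W, q)))
Pow(Add(-36, Function('l')(12, -11)), 2) = Pow(Add(-36, Add(7, Mul(12, -11))), 2) = Pow(Add(-36, Add(7, -132)), 2) = Pow(Add(-36, -125), 2) = Pow(-161, 2) = 25921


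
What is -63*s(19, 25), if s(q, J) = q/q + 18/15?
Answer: -693/5 ≈ -138.60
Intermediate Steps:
s(q, J) = 11/5 (s(q, J) = 1 + 18*(1/15) = 1 + 6/5 = 11/5)
-63*s(19, 25) = -63*11/5 = -693/5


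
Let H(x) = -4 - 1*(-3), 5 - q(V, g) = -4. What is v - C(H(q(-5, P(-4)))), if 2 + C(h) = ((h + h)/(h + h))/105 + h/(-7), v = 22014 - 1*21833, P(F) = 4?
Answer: 19199/105 ≈ 182.85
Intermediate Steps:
q(V, g) = 9 (q(V, g) = 5 - 1*(-4) = 5 + 4 = 9)
H(x) = -1 (H(x) = -4 + 3 = -1)
v = 181 (v = 22014 - 21833 = 181)
C(h) = -209/105 - h/7 (C(h) = -2 + (((h + h)/(h + h))/105 + h/(-7)) = -2 + (((2*h)/((2*h)))*(1/105) + h*(-1/7)) = -2 + (((2*h)*(1/(2*h)))*(1/105) - h/7) = -2 + (1*(1/105) - h/7) = -2 + (1/105 - h/7) = -209/105 - h/7)
v - C(H(q(-5, P(-4)))) = 181 - (-209/105 - 1/7*(-1)) = 181 - (-209/105 + 1/7) = 181 - 1*(-194/105) = 181 + 194/105 = 19199/105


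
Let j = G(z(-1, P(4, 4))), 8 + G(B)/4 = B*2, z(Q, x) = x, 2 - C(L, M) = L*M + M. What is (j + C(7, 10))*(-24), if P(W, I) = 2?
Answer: 2256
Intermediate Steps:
C(L, M) = 2 - M - L*M (C(L, M) = 2 - (L*M + M) = 2 - (M + L*M) = 2 + (-M - L*M) = 2 - M - L*M)
G(B) = -32 + 8*B (G(B) = -32 + 4*(B*2) = -32 + 4*(2*B) = -32 + 8*B)
j = -16 (j = -32 + 8*2 = -32 + 16 = -16)
(j + C(7, 10))*(-24) = (-16 + (2 - 1*10 - 1*7*10))*(-24) = (-16 + (2 - 10 - 70))*(-24) = (-16 - 78)*(-24) = -94*(-24) = 2256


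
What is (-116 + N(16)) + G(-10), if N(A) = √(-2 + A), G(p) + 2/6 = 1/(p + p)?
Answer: -6983/60 + √14 ≈ -112.64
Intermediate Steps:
G(p) = -⅓ + 1/(2*p) (G(p) = -⅓ + 1/(p + p) = -⅓ + 1/(2*p))
(-116 + N(16)) + G(-10) = (-116 + √(-2 + 16)) + (⅙)*(3 - 2*(-10))/(-10) = (-116 + √14) + (⅙)*(-⅒)*(3 + 20) = (-116 + √14) + (⅙)*(-⅒)*23 = (-116 + √14) - 23/60 = -6983/60 + √14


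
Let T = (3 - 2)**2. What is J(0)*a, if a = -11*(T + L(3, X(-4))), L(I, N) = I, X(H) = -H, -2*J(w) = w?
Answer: 0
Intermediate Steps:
J(w) = -w/2
T = 1 (T = 1**2 = 1)
a = -44 (a = -11*(1 + 3) = -11*4 = -44)
J(0)*a = -1/2*0*(-44) = 0*(-44) = 0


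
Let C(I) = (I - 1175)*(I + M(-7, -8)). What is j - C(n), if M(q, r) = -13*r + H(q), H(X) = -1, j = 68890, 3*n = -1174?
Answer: -3444625/9 ≈ -3.8274e+5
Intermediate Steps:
n = -1174/3 (n = (1/3)*(-1174) = -1174/3 ≈ -391.33)
M(q, r) = -1 - 13*r (M(q, r) = -13*r - 1 = -1 - 13*r)
C(I) = (-1175 + I)*(103 + I) (C(I) = (I - 1175)*(I + (-1 - 13*(-8))) = (-1175 + I)*(I + (-1 + 104)) = (-1175 + I)*(I + 103) = (-1175 + I)*(103 + I))
j - C(n) = 68890 - (-121025 + (-1174/3)**2 - 1072*(-1174/3)) = 68890 - (-121025 + 1378276/9 + 1258528/3) = 68890 - 1*4064635/9 = 68890 - 4064635/9 = -3444625/9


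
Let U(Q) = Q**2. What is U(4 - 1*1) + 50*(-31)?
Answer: -1541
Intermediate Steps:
U(4 - 1*1) + 50*(-31) = (4 - 1*1)**2 + 50*(-31) = (4 - 1)**2 - 1550 = 3**2 - 1550 = 9 - 1550 = -1541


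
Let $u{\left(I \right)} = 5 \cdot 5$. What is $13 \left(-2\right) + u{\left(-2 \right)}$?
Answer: $-1$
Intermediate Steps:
$u{\left(I \right)} = 25$
$13 \left(-2\right) + u{\left(-2 \right)} = 13 \left(-2\right) + 25 = -26 + 25 = -1$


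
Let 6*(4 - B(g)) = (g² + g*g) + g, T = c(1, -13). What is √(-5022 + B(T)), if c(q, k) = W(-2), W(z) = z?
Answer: I*√5019 ≈ 70.845*I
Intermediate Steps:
c(q, k) = -2
T = -2
B(g) = 4 - g²/3 - g/6 (B(g) = 4 - ((g² + g*g) + g)/6 = 4 - ((g² + g²) + g)/6 = 4 - (2*g² + g)/6 = 4 - (g + 2*g²)/6 = 4 + (-g²/3 - g/6) = 4 - g²/3 - g/6)
√(-5022 + B(T)) = √(-5022 + (4 - ⅓*(-2)² - ⅙*(-2))) = √(-5022 + (4 - ⅓*4 + ⅓)) = √(-5022 + (4 - 4/3 + ⅓)) = √(-5022 + 3) = √(-5019) = I*√5019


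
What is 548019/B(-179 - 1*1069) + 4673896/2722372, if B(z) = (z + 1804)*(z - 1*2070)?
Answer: 594210762575/418521137048 ≈ 1.4198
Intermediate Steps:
B(z) = (-2070 + z)*(1804 + z) (B(z) = (1804 + z)*(z - 2070) = (1804 + z)*(-2070 + z) = (-2070 + z)*(1804 + z))
548019/B(-179 - 1*1069) + 4673896/2722372 = 548019/(-3734280 + (-179 - 1*1069)² - 266*(-179 - 1*1069)) + 4673896/2722372 = 548019/(-3734280 + (-179 - 1069)² - 266*(-179 - 1069)) + 4673896*(1/2722372) = 548019/(-3734280 + (-1248)² - 266*(-1248)) + 1168474/680593 = 548019/(-3734280 + 1557504 + 331968) + 1168474/680593 = 548019/(-1844808) + 1168474/680593 = 548019*(-1/1844808) + 1168474/680593 = -182673/614936 + 1168474/680593 = 594210762575/418521137048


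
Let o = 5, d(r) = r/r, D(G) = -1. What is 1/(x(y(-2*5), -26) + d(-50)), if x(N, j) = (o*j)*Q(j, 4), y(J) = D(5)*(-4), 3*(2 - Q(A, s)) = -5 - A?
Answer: 1/651 ≈ 0.0015361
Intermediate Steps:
Q(A, s) = 11/3 + A/3 (Q(A, s) = 2 - (-5 - A)/3 = 2 + (5/3 + A/3) = 11/3 + A/3)
d(r) = 1
y(J) = 4 (y(J) = -1*(-4) = 4)
x(N, j) = 5*j*(11/3 + j/3) (x(N, j) = (5*j)*(11/3 + j/3) = 5*j*(11/3 + j/3))
1/(x(y(-2*5), -26) + d(-50)) = 1/((5/3)*(-26)*(11 - 26) + 1) = 1/((5/3)*(-26)*(-15) + 1) = 1/(650 + 1) = 1/651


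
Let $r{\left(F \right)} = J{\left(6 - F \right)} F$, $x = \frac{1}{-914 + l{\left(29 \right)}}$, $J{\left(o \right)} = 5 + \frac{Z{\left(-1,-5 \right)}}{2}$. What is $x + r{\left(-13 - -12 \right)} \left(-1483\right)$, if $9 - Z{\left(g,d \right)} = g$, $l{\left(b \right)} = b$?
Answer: $\frac{13124549}{885} \approx 14830.0$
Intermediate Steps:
$Z{\left(g,d \right)} = 9 - g$
$J{\left(o \right)} = 10$ ($J{\left(o \right)} = 5 + \frac{9 - -1}{2} = 5 + \left(9 + 1\right) \frac{1}{2} = 5 + 10 \cdot \frac{1}{2} = 5 + 5 = 10$)
$x = - \frac{1}{885}$ ($x = \frac{1}{-914 + 29} = \frac{1}{-885} = - \frac{1}{885} \approx -0.0011299$)
$r{\left(F \right)} = 10 F$
$x + r{\left(-13 - -12 \right)} \left(-1483\right) = - \frac{1}{885} + 10 \left(-13 - -12\right) \left(-1483\right) = - \frac{1}{885} + 10 \left(-13 + 12\right) \left(-1483\right) = - \frac{1}{885} + 10 \left(-1\right) \left(-1483\right) = - \frac{1}{885} - -14830 = - \frac{1}{885} + 14830 = \frac{13124549}{885}$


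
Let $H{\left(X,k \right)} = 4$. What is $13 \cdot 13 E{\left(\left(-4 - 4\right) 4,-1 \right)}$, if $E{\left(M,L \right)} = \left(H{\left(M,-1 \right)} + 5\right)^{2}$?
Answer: $13689$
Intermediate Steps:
$E{\left(M,L \right)} = 81$ ($E{\left(M,L \right)} = \left(4 + 5\right)^{2} = 9^{2} = 81$)
$13 \cdot 13 E{\left(\left(-4 - 4\right) 4,-1 \right)} = 13 \cdot 13 \cdot 81 = 169 \cdot 81 = 13689$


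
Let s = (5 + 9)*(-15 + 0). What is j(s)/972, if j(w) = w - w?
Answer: 0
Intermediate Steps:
s = -210 (s = 14*(-15) = -210)
j(w) = 0
j(s)/972 = 0/972 = 0*(1/972) = 0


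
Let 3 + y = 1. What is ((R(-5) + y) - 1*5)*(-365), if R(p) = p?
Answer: 4380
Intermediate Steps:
y = -2 (y = -3 + 1 = -2)
((R(-5) + y) - 1*5)*(-365) = ((-5 - 2) - 1*5)*(-365) = (-7 - 5)*(-365) = -12*(-365) = 4380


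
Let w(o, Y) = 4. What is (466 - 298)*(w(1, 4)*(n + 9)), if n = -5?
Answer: 2688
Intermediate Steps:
(466 - 298)*(w(1, 4)*(n + 9)) = (466 - 298)*(4*(-5 + 9)) = 168*(4*4) = 168*16 = 2688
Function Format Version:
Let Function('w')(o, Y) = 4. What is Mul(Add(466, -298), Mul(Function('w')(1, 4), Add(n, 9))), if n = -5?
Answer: 2688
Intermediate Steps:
Mul(Add(466, -298), Mul(Function('w')(1, 4), Add(n, 9))) = Mul(Add(466, -298), Mul(4, Add(-5, 9))) = Mul(168, Mul(4, 4)) = Mul(168, 16) = 2688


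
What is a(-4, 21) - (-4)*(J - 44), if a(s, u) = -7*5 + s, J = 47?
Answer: -27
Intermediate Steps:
a(s, u) = -35 + s
a(-4, 21) - (-4)*(J - 44) = (-35 - 4) - (-4)*(47 - 44) = -39 - (-4)*3 = -39 - 1*(-12) = -39 + 12 = -27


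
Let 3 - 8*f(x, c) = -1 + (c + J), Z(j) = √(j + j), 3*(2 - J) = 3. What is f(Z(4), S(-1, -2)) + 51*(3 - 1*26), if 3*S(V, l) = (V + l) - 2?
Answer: -14069/12 ≈ -1172.4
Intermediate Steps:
J = 1 (J = 2 - ⅓*3 = 2 - 1 = 1)
S(V, l) = -⅔ + V/3 + l/3 (S(V, l) = ((V + l) - 2)/3 = (-2 + V + l)/3 = -⅔ + V/3 + l/3)
Z(j) = √2*√j (Z(j) = √(2*j) = √2*√j)
f(x, c) = 3/8 - c/8 (f(x, c) = 3/8 - (-1 + (c + 1))/8 = 3/8 - (-1 + (1 + c))/8 = 3/8 - c/8)
f(Z(4), S(-1, -2)) + 51*(3 - 1*26) = (3/8 - (-⅔ + (⅓)*(-1) + (⅓)*(-2))/8) + 51*(3 - 1*26) = (3/8 - (-⅔ - ⅓ - ⅔)/8) + 51*(3 - 26) = (3/8 - ⅛*(-5/3)) + 51*(-23) = (3/8 + 5/24) - 1173 = 7/12 - 1173 = -14069/12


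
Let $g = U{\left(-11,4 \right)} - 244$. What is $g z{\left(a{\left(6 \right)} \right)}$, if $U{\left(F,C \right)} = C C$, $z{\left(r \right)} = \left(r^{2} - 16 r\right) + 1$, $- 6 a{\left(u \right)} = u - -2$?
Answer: $- \frac{16492}{3} \approx -5497.3$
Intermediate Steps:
$a{\left(u \right)} = - \frac{1}{3} - \frac{u}{6}$ ($a{\left(u \right)} = - \frac{u - -2}{6} = - \frac{u + 2}{6} = - \frac{2 + u}{6} = - \frac{1}{3} - \frac{u}{6}$)
$z{\left(r \right)} = 1 + r^{2} - 16 r$
$U{\left(F,C \right)} = C^{2}$
$g = -228$ ($g = 4^{2} - 244 = 16 - 244 = -228$)
$g z{\left(a{\left(6 \right)} \right)} = - 228 \left(1 + \left(- \frac{1}{3} - 1\right)^{2} - 16 \left(- \frac{1}{3} - 1\right)\right) = - 228 \left(1 + \left(- \frac{4}{3}\right)^{2} - - \frac{64}{3}\right) = - 228 \left(1 + \frac{16}{9} + \frac{64}{3}\right) = \left(-228\right) \frac{217}{9} = - \frac{16492}{3}$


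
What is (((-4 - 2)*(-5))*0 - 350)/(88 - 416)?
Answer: 175/164 ≈ 1.0671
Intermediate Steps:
(((-4 - 2)*(-5))*0 - 350)/(88 - 416) = (-6*(-5)*0 - 350)/(-328) = (30*0 - 350)*(-1/328) = (0 - 350)*(-1/328) = -350*(-1/328) = 175/164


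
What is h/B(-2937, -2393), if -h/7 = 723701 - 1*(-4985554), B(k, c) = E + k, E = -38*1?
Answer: 1141851/85 ≈ 13434.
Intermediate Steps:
E = -38
B(k, c) = -38 + k
h = -39964785 (h = -7*(723701 - 1*(-4985554)) = -7*(723701 + 4985554) = -7*5709255 = -39964785)
h/B(-2937, -2393) = -39964785/(-38 - 2937) = -39964785/(-2975) = -39964785*(-1/2975) = 1141851/85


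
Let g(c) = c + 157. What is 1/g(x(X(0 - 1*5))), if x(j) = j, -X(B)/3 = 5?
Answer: 1/142 ≈ 0.0070423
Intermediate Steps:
X(B) = -15 (X(B) = -3*5 = -15)
g(c) = 157 + c
1/g(x(X(0 - 1*5))) = 1/(157 - 15) = 1/142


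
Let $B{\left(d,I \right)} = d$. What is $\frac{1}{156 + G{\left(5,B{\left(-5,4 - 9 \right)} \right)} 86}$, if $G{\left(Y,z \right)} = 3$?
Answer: $\frac{1}{414} \approx 0.0024155$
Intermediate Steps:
$\frac{1}{156 + G{\left(5,B{\left(-5,4 - 9 \right)} \right)} 86} = \frac{1}{156 + 3 \cdot 86} = \frac{1}{156 + 258} = \frac{1}{414}$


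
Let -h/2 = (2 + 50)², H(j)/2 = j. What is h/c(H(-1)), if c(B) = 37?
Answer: -5408/37 ≈ -146.16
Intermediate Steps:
H(j) = 2*j
h = -5408 (h = -2*(2 + 50)² = -2*52² = -2*2704 = -5408)
h/c(H(-1)) = -5408/37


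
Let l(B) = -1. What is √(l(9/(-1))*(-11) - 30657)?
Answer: I*√30646 ≈ 175.06*I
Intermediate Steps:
√(l(9/(-1))*(-11) - 30657) = √(-1*(-11) - 30657) = √(11 - 30657) = √(-30646) = I*√30646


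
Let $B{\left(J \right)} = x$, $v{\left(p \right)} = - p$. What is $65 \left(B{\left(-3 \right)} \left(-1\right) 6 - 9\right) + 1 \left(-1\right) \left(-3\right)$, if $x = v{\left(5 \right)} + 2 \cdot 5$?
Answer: $-2532$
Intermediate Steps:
$x = 5$ ($x = \left(-1\right) 5 + 2 \cdot 5 = -5 + 10 = 5$)
$B{\left(J \right)} = 5$
$65 \left(B{\left(-3 \right)} \left(-1\right) 6 - 9\right) + 1 \left(-1\right) \left(-3\right) = 65 \left(5 \left(-1\right) 6 - 9\right) + 1 \left(-1\right) \left(-3\right) = 65 \left(\left(-5\right) 6 - 9\right) - -3 = 65 \left(-30 - 9\right) + 3 = 65 \left(-39\right) + 3 = -2535 + 3 = -2532$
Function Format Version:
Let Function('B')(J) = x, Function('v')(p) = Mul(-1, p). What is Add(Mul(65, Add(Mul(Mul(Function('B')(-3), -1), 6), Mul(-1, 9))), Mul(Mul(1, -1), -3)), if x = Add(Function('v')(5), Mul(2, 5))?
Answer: -2532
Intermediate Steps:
x = 5 (x = Add(Mul(-1, 5), Mul(2, 5)) = Add(-5, 10) = 5)
Function('B')(J) = 5
Add(Mul(65, Add(Mul(Mul(Function('B')(-3), -1), 6), Mul(-1, 9))), Mul(Mul(1, -1), -3)) = Add(Mul(65, Add(Mul(Mul(5, -1), 6), Mul(-1, 9))), Mul(Mul(1, -1), -3)) = Add(Mul(65, Add(Mul(-5, 6), -9)), Mul(-1, -3)) = Add(Mul(65, Add(-30, -9)), 3) = Add(Mul(65, -39), 3) = Add(-2535, 3) = -2532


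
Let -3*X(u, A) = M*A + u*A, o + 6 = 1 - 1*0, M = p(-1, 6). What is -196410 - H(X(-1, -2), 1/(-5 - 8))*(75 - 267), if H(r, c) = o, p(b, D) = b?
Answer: -197370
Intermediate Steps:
M = -1
o = -5 (o = -6 + (1 - 1*0) = -6 + (1 + 0) = -6 + 1 = -5)
X(u, A) = A/3 - A*u/3 (X(u, A) = -(-A + u*A)/3 = -(-A + A*u)/3 = A/3 - A*u/3)
H(r, c) = -5
-196410 - H(X(-1, -2), 1/(-5 - 8))*(75 - 267) = -196410 - (-5)*(75 - 267) = -196410 - (-5)*(-192) = -196410 - 1*960 = -196410 - 960 = -197370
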